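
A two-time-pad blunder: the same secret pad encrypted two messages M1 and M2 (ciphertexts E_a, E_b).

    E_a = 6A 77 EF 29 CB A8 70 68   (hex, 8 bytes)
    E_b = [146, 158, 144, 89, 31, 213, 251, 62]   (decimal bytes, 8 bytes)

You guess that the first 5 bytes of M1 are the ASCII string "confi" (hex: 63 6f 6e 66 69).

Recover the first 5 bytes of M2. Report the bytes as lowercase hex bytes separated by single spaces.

9b 86 11 16 bd

First, E_a ⊕ E_b = (M1 ⊕ K) ⊕ (M2 ⊕ K) = M1 ⊕ M2, so the key drops out. Then M2 = (M1 ⊕ M2) ⊕ M1 over the first 5 bytes.
byte 0: (6a xor 92) xor 63 = f8 xor 63 = 9b
byte 1: (77 xor 9e) xor 6f = e9 xor 6f = 86
byte 2: (ef xor 90) xor 6e = 7f xor 6e = 11
byte 3: (29 xor 59) xor 66 = 70 xor 66 = 16
byte 4: (cb xor 1f) xor 69 = d4 xor 69 = bd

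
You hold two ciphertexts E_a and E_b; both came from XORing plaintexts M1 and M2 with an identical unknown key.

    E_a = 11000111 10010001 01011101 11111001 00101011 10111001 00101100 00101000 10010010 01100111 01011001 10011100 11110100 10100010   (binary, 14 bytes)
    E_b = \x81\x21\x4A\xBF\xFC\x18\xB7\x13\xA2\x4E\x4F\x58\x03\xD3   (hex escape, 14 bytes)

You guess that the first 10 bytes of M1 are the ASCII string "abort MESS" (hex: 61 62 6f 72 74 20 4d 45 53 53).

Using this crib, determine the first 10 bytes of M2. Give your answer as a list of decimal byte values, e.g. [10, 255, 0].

[39, 210, 120, 52, 163, 129, 214, 126, 99, 122]

First, E_a ⊕ E_b = (M1 ⊕ K) ⊕ (M2 ⊕ K) = M1 ⊕ M2, so the key drops out. Then M2 = (M1 ⊕ M2) ⊕ M1 over the first 10 bytes.
byte 0: (c7 xor 81) xor 61 = 46 xor 61 = 27
byte 1: (91 xor 21) xor 62 = b0 xor 62 = d2
byte 2: (5d xor 4a) xor 6f = 17 xor 6f = 78
byte 3: (f9 xor bf) xor 72 = 46 xor 72 = 34
byte 4: (2b xor fc) xor 74 = d7 xor 74 = a3
byte 5: (b9 xor 18) xor 20 = a1 xor 20 = 81
byte 6: (2c xor b7) xor 4d = 9b xor 4d = d6
byte 7: (28 xor 13) xor 45 = 3b xor 45 = 7e
byte 8: (92 xor a2) xor 53 = 30 xor 53 = 63
byte 9: (67 xor 4e) xor 53 = 29 xor 53 = 7a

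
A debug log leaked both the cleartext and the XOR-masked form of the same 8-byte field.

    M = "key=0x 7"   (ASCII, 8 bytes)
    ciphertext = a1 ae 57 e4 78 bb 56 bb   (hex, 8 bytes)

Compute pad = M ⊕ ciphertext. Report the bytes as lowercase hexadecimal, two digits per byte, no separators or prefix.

Since ciphertext = M ⊕ pad, XORing both sides with M gives pad = M ⊕ ciphertext.
6b ^ a1 = ca
65 ^ ae = cb
79 ^ 57 = 2e
3d ^ e4 = d9
30 ^ 78 = 48
78 ^ bb = c3
20 ^ 56 = 76
37 ^ bb = 8c

cacb2ed948c3768c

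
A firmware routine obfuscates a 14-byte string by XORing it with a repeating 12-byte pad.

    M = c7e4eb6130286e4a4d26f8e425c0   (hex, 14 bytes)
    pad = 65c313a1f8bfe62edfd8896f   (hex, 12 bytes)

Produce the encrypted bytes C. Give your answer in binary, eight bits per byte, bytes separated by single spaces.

10100010 00100111 11111000 11000000 11001000 10010111 10001000 01100100 10010010 11111110 01110001 10001011 01000000 00000011

The 12-byte key repeats, so the effective keystream is 65 c3 13 a1 f8 bf e6 2e df d8 89 6f 65 c3.
byte 0: c7 ^ 65 = a2
byte 1: e4 ^ c3 = 27
byte 2: eb ^ 13 = f8
byte 3: 61 ^ a1 = c0
byte 4: 30 ^ f8 = c8
byte 5: 28 ^ bf = 97
byte 6: 6e ^ e6 = 88
byte 7: 4a ^ 2e = 64
byte 8: 4d ^ df = 92
byte 9: 26 ^ d8 = fe
byte 10: f8 ^ 89 = 71
byte 11: e4 ^ 6f = 8b
byte 12: 25 ^ 65 = 40
byte 13: c0 ^ c3 = 03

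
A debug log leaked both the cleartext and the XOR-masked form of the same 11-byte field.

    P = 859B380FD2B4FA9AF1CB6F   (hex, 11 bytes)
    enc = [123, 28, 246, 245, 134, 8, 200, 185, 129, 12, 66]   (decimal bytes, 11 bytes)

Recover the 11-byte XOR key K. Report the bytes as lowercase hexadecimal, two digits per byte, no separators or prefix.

fe87cefa54bc322370c72d

Since enc = P ⊕ K, XORing both sides with P gives K = P ⊕ enc.
byte 0: 10000101 ^ 01111011 = 11111110
byte 1: 10011011 ^ 00011100 = 10000111
byte 2: 00111000 ^ 11110110 = 11001110
byte 3: 00001111 ^ 11110101 = 11111010
byte 4: 11010010 ^ 10000110 = 01010100
byte 5: 10110100 ^ 00001000 = 10111100
byte 6: 11111010 ^ 11001000 = 00110010
byte 7: 10011010 ^ 10111001 = 00100011
byte 8: 11110001 ^ 10000001 = 01110000
byte 9: 11001011 ^ 00001100 = 11000111
byte 10: 01101111 ^ 01000010 = 00101101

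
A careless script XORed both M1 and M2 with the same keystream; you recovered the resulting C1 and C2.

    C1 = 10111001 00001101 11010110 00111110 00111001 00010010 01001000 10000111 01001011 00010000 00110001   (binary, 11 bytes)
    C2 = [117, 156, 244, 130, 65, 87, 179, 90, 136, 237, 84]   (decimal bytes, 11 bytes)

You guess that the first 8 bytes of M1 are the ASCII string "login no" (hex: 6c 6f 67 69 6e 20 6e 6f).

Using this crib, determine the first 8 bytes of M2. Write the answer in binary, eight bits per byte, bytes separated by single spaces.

First, C1 ⊕ C2 = (M1 ⊕ K) ⊕ (M2 ⊕ K) = M1 ⊕ M2, so the key drops out. Then M2 = (M1 ⊕ M2) ⊕ M1 over the first 8 bytes.
byte 0: (b9 xor 75) xor 6c = cc xor 6c = a0
byte 1: (0d xor 9c) xor 6f = 91 xor 6f = fe
byte 2: (d6 xor f4) xor 67 = 22 xor 67 = 45
byte 3: (3e xor 82) xor 69 = bc xor 69 = d5
byte 4: (39 xor 41) xor 6e = 78 xor 6e = 16
byte 5: (12 xor 57) xor 20 = 45 xor 20 = 65
byte 6: (48 xor b3) xor 6e = fb xor 6e = 95
byte 7: (87 xor 5a) xor 6f = dd xor 6f = b2

10100000 11111110 01000101 11010101 00010110 01100101 10010101 10110010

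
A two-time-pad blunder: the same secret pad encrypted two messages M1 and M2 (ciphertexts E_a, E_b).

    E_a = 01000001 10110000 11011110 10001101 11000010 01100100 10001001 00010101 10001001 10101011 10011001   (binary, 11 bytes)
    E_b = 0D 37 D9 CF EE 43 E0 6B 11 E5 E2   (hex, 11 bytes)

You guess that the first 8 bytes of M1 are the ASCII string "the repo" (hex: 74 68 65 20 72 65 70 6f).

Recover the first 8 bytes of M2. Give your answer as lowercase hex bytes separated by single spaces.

First, E_a ⊕ E_b = (M1 ⊕ K) ⊕ (M2 ⊕ K) = M1 ⊕ M2, so the key drops out. Then M2 = (M1 ⊕ M2) ⊕ M1 over the first 8 bytes.
byte 0: (41 ⊕ 0d) ⊕ 74 = 4c ⊕ 74 = 38
byte 1: (b0 ⊕ 37) ⊕ 68 = 87 ⊕ 68 = ef
byte 2: (de ⊕ d9) ⊕ 65 = 07 ⊕ 65 = 62
byte 3: (8d ⊕ cf) ⊕ 20 = 42 ⊕ 20 = 62
byte 4: (c2 ⊕ ee) ⊕ 72 = 2c ⊕ 72 = 5e
byte 5: (64 ⊕ 43) ⊕ 65 = 27 ⊕ 65 = 42
byte 6: (89 ⊕ e0) ⊕ 70 = 69 ⊕ 70 = 19
byte 7: (15 ⊕ 6b) ⊕ 6f = 7e ⊕ 6f = 11

38 ef 62 62 5e 42 19 11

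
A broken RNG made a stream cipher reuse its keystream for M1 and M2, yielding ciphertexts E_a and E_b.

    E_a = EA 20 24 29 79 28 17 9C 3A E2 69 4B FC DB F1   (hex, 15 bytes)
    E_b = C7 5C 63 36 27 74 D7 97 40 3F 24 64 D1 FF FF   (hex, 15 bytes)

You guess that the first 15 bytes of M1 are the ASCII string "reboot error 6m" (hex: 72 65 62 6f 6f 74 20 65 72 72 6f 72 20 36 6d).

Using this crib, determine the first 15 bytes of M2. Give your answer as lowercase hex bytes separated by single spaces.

5f 19 25 70 31 28 e0 6e 08 af 22 5d 0d 12 63

First, E_a ⊕ E_b = (M1 ⊕ K) ⊕ (M2 ⊕ K) = M1 ⊕ M2, so the key drops out. Then M2 = (M1 ⊕ M2) ⊕ M1 over the first 15 bytes.
byte 0: (ea ⊕ c7) ⊕ 72 = 2d ⊕ 72 = 5f
byte 1: (20 ⊕ 5c) ⊕ 65 = 7c ⊕ 65 = 19
byte 2: (24 ⊕ 63) ⊕ 62 = 47 ⊕ 62 = 25
byte 3: (29 ⊕ 36) ⊕ 6f = 1f ⊕ 6f = 70
byte 4: (79 ⊕ 27) ⊕ 6f = 5e ⊕ 6f = 31
byte 5: (28 ⊕ 74) ⊕ 74 = 5c ⊕ 74 = 28
byte 6: (17 ⊕ d7) ⊕ 20 = c0 ⊕ 20 = e0
byte 7: (9c ⊕ 97) ⊕ 65 = 0b ⊕ 65 = 6e
byte 8: (3a ⊕ 40) ⊕ 72 = 7a ⊕ 72 = 08
byte 9: (e2 ⊕ 3f) ⊕ 72 = dd ⊕ 72 = af
byte 10: (69 ⊕ 24) ⊕ 6f = 4d ⊕ 6f = 22
byte 11: (4b ⊕ 64) ⊕ 72 = 2f ⊕ 72 = 5d
byte 12: (fc ⊕ d1) ⊕ 20 = 2d ⊕ 20 = 0d
byte 13: (db ⊕ ff) ⊕ 36 = 24 ⊕ 36 = 12
byte 14: (f1 ⊕ ff) ⊕ 6d = 0e ⊕ 6d = 63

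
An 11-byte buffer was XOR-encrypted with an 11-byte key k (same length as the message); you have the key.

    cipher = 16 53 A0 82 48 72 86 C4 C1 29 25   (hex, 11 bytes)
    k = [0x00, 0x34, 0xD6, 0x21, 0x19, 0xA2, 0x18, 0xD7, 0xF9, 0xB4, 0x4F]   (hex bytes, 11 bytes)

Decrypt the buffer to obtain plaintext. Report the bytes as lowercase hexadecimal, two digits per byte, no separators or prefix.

166776a351d09e13389d6a

byte 0:  22 xor   0 =  22
byte 1:  83 xor  52 = 103
byte 2: 160 xor 214 = 118
byte 3: 130 xor  33 = 163
byte 4:  72 xor  25 =  81
byte 5: 114 xor 162 = 208
byte 6: 134 xor  24 = 158
byte 7: 196 xor 215 =  19
byte 8: 193 xor 249 =  56
byte 9:  41 xor 180 = 157
byte 10:  37 xor  79 = 106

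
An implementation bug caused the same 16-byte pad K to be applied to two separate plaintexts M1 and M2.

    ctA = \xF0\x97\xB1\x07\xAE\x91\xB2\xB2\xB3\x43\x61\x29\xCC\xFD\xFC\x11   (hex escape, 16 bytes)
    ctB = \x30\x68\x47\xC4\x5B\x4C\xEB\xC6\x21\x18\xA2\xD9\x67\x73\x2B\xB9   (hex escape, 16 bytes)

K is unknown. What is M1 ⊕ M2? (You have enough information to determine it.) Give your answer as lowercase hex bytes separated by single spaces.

ctA ⊕ ctB = (M1 ⊕ K) ⊕ (M2 ⊕ K) = M1 ⊕ M2 — the shared key cancels under XOR.
f0 ^ 30 = c0
97 ^ 68 = ff
b1 ^ 47 = f6
07 ^ c4 = c3
ae ^ 5b = f5
91 ^ 4c = dd
b2 ^ eb = 59
b2 ^ c6 = 74
b3 ^ 21 = 92
43 ^ 18 = 5b
61 ^ a2 = c3
29 ^ d9 = f0
cc ^ 67 = ab
fd ^ 73 = 8e
fc ^ 2b = d7
11 ^ b9 = a8

c0 ff f6 c3 f5 dd 59 74 92 5b c3 f0 ab 8e d7 a8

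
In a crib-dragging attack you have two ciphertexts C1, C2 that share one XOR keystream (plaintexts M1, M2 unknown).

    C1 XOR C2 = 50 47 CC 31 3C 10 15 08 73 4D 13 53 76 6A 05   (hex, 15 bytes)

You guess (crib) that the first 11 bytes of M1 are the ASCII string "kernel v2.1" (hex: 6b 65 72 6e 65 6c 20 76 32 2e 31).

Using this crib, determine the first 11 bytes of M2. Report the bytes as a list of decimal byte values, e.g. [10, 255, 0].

[59, 34, 190, 95, 89, 124, 53, 126, 65, 99, 34]

Since C1 ⊕ C2 = M1 ⊕ M2, XORing with the guessed M1 bytes yields the corresponding M2 bytes: M2 = (C1 ⊕ C2) ⊕ M1.
01010000 XOR 01101011 = 00111011
01000111 XOR 01100101 = 00100010
11001100 XOR 01110010 = 10111110
00110001 XOR 01101110 = 01011111
00111100 XOR 01100101 = 01011001
00010000 XOR 01101100 = 01111100
00010101 XOR 00100000 = 00110101
00001000 XOR 01110110 = 01111110
01110011 XOR 00110010 = 01000001
01001101 XOR 00101110 = 01100011
00010011 XOR 00110001 = 00100010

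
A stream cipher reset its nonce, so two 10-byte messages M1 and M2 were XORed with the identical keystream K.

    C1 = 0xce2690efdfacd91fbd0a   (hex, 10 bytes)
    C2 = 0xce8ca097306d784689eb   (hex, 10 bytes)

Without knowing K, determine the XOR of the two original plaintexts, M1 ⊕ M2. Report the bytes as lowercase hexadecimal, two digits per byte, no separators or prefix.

00aa3078efc1a15934e1

C1 ⊕ C2 = (M1 ⊕ K) ⊕ (M2 ⊕ K) = M1 ⊕ M2 — the shared key cancels under XOR.
ce ⊕ ce = 00
26 ⊕ 8c = aa
90 ⊕ a0 = 30
ef ⊕ 97 = 78
df ⊕ 30 = ef
ac ⊕ 6d = c1
d9 ⊕ 78 = a1
1f ⊕ 46 = 59
bd ⊕ 89 = 34
0a ⊕ eb = e1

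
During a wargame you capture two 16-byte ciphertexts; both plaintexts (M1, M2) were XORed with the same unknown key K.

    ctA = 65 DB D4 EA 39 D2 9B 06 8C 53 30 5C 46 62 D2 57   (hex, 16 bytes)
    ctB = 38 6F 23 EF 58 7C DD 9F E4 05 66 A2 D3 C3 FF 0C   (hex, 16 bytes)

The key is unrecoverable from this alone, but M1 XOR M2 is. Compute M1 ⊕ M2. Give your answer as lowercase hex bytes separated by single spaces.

5d b4 f7 05 61 ae 46 99 68 56 56 fe 95 a1 2d 5b

ctA ⊕ ctB = (M1 ⊕ K) ⊕ (M2 ⊕ K) = M1 ⊕ M2 — the shared key cancels under XOR.
01100101 ^ 00111000 = 01011101
11011011 ^ 01101111 = 10110100
11010100 ^ 00100011 = 11110111
11101010 ^ 11101111 = 00000101
00111001 ^ 01011000 = 01100001
11010010 ^ 01111100 = 10101110
10011011 ^ 11011101 = 01000110
00000110 ^ 10011111 = 10011001
10001100 ^ 11100100 = 01101000
01010011 ^ 00000101 = 01010110
00110000 ^ 01100110 = 01010110
01011100 ^ 10100010 = 11111110
01000110 ^ 11010011 = 10010101
01100010 ^ 11000011 = 10100001
11010010 ^ 11111111 = 00101101
01010111 ^ 00001100 = 01011011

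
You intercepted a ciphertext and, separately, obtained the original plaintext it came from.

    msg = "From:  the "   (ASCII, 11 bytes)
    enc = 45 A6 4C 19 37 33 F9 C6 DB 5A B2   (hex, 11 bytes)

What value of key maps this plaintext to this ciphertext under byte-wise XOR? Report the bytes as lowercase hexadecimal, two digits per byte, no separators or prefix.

03d423740d13d9b2b33f92

Since enc = msg ⊕ key, XORing both sides with msg gives key = msg ⊕ enc.
 70 ^  69 =   3
114 ^ 166 = 212
111 ^  76 =  35
109 ^  25 = 116
 58 ^  55 =  13
 32 ^  51 =  19
 32 ^ 249 = 217
116 ^ 198 = 178
104 ^ 219 = 179
101 ^  90 =  63
 32 ^ 178 = 146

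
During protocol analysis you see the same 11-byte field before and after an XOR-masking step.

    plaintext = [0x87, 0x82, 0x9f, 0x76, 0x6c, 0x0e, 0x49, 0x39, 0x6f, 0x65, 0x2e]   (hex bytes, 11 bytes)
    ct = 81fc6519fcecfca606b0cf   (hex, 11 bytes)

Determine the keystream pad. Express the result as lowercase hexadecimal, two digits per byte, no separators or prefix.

067efa6f90e2b59f69d5e1

Since ct = plaintext ⊕ pad, XORing both sides with plaintext gives pad = plaintext ⊕ ct.
87 xor 81 = 06
82 xor fc = 7e
9f xor 65 = fa
76 xor 19 = 6f
6c xor fc = 90
0e xor ec = e2
49 xor fc = b5
39 xor a6 = 9f
6f xor 06 = 69
65 xor b0 = d5
2e xor cf = e1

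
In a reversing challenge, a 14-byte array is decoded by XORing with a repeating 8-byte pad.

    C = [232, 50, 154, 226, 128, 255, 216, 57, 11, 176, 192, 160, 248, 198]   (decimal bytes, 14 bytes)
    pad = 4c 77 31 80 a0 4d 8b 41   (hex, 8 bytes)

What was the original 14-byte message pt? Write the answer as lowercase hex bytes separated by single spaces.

The 8-byte key repeats, so the effective keystream is 4c 77 31 80 a0 4d 8b 41 4c 77 31 80 a0 4d.
byte 0: e8 xor 4c = a4
byte 1: 32 xor 77 = 45
byte 2: 9a xor 31 = ab
byte 3: e2 xor 80 = 62
byte 4: 80 xor a0 = 20
byte 5: ff xor 4d = b2
byte 6: d8 xor 8b = 53
byte 7: 39 xor 41 = 78
byte 8: 0b xor 4c = 47
byte 9: b0 xor 77 = c7
byte 10: c0 xor 31 = f1
byte 11: a0 xor 80 = 20
byte 12: f8 xor a0 = 58
byte 13: c6 xor 4d = 8b

a4 45 ab 62 20 b2 53 78 47 c7 f1 20 58 8b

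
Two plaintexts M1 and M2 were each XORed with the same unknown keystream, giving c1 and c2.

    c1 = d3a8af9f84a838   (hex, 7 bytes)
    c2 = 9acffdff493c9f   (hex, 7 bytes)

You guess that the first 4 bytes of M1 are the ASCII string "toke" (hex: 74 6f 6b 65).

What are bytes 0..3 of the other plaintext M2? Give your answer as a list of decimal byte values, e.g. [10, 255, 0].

[61, 8, 57, 5]

First, c1 ⊕ c2 = (M1 ⊕ K) ⊕ (M2 ⊕ K) = M1 ⊕ M2, so the key drops out. Then M2 = (M1 ⊕ M2) ⊕ M1 over the first 4 bytes.
byte 0: (d3 XOR 9a) XOR 74 = 49 XOR 74 = 3d
byte 1: (a8 XOR cf) XOR 6f = 67 XOR 6f = 08
byte 2: (af XOR fd) XOR 6b = 52 XOR 6b = 39
byte 3: (9f XOR ff) XOR 65 = 60 XOR 65 = 05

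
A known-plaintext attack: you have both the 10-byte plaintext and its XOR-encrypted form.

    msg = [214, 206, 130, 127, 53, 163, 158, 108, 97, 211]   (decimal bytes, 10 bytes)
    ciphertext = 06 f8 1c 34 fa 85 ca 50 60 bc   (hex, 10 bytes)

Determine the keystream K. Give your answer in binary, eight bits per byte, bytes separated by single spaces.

Since ciphertext = msg ⊕ K, XORing both sides with msg gives K = msg ⊕ ciphertext.
byte 0: 11010110 xor 00000110 = 11010000
byte 1: 11001110 xor 11111000 = 00110110
byte 2: 10000010 xor 00011100 = 10011110
byte 3: 01111111 xor 00110100 = 01001011
byte 4: 00110101 xor 11111010 = 11001111
byte 5: 10100011 xor 10000101 = 00100110
byte 6: 10011110 xor 11001010 = 01010100
byte 7: 01101100 xor 01010000 = 00111100
byte 8: 01100001 xor 01100000 = 00000001
byte 9: 11010011 xor 10111100 = 01101111

11010000 00110110 10011110 01001011 11001111 00100110 01010100 00111100 00000001 01101111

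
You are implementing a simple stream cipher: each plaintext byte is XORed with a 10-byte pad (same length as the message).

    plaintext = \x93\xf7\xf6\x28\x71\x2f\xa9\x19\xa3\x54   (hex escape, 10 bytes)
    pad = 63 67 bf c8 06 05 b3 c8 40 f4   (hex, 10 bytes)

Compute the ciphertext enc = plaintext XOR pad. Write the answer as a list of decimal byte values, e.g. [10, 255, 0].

10010011 ⊕ 01100011 = 11110000
11110111 ⊕ 01100111 = 10010000
11110110 ⊕ 10111111 = 01001001
00101000 ⊕ 11001000 = 11100000
01110001 ⊕ 00000110 = 01110111
00101111 ⊕ 00000101 = 00101010
10101001 ⊕ 10110011 = 00011010
00011001 ⊕ 11001000 = 11010001
10100011 ⊕ 01000000 = 11100011
01010100 ⊕ 11110100 = 10100000

[240, 144, 73, 224, 119, 42, 26, 209, 227, 160]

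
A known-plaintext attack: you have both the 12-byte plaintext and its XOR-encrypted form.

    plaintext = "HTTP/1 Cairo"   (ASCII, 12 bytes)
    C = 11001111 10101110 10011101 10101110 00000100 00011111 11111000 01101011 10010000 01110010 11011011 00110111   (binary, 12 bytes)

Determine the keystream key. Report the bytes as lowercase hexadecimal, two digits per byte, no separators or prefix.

87fac9fe2b2ed828f11ba958

Since C = plaintext ⊕ key, XORing both sides with plaintext gives key = plaintext ⊕ C.
byte 0:  72 XOR 207 = 135
byte 1:  84 XOR 174 = 250
byte 2:  84 XOR 157 = 201
byte 3:  80 XOR 174 = 254
byte 4:  47 XOR   4 =  43
byte 5:  49 XOR  31 =  46
byte 6:  32 XOR 248 = 216
byte 7:  67 XOR 107 =  40
byte 8:  97 XOR 144 = 241
byte 9: 105 XOR 114 =  27
byte 10: 114 XOR 219 = 169
byte 11: 111 XOR  55 =  88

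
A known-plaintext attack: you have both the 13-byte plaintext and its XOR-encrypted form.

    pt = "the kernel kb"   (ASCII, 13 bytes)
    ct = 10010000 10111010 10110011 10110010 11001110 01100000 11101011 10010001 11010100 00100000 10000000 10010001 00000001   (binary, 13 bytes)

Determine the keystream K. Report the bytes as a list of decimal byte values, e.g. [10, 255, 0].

[228, 210, 214, 146, 165, 5, 153, 255, 177, 76, 160, 250, 99]

Since ct = pt ⊕ K, XORing both sides with pt gives K = pt ⊕ ct.
byte 0: 74 ^ 90 = e4
byte 1: 68 ^ ba = d2
byte 2: 65 ^ b3 = d6
byte 3: 20 ^ b2 = 92
byte 4: 6b ^ ce = a5
byte 5: 65 ^ 60 = 05
byte 6: 72 ^ eb = 99
byte 7: 6e ^ 91 = ff
byte 8: 65 ^ d4 = b1
byte 9: 6c ^ 20 = 4c
byte 10: 20 ^ 80 = a0
byte 11: 6b ^ 91 = fa
byte 12: 62 ^ 01 = 63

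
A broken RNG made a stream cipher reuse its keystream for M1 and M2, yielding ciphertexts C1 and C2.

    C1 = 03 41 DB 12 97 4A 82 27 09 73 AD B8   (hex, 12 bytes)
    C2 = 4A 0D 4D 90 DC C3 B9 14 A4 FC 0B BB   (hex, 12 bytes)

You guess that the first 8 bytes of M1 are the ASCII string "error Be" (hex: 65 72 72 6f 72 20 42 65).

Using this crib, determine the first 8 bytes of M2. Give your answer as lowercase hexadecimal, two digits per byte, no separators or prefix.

2c3ee4ed39a97956

First, C1 ⊕ C2 = (M1 ⊕ K) ⊕ (M2 ⊕ K) = M1 ⊕ M2, so the key drops out. Then M2 = (M1 ⊕ M2) ⊕ M1 over the first 8 bytes.
byte 0: (03 xor 4a) xor 65 = 49 xor 65 = 2c
byte 1: (41 xor 0d) xor 72 = 4c xor 72 = 3e
byte 2: (db xor 4d) xor 72 = 96 xor 72 = e4
byte 3: (12 xor 90) xor 6f = 82 xor 6f = ed
byte 4: (97 xor dc) xor 72 = 4b xor 72 = 39
byte 5: (4a xor c3) xor 20 = 89 xor 20 = a9
byte 6: (82 xor b9) xor 42 = 3b xor 42 = 79
byte 7: (27 xor 14) xor 65 = 33 xor 65 = 56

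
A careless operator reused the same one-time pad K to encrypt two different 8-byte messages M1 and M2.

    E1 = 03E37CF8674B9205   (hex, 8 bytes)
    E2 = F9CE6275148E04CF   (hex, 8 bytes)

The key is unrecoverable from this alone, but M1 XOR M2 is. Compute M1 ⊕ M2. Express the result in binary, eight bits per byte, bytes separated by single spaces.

11111010 00101101 00011110 10001101 01110011 11000101 10010110 11001010

E1 ⊕ E2 = (M1 ⊕ K) ⊕ (M2 ⊕ K) = M1 ⊕ M2 — the shared key cancels under XOR.
  3 XOR 249 = 250
227 XOR 206 =  45
124 XOR  98 =  30
248 XOR 117 = 141
103 XOR  20 = 115
 75 XOR 142 = 197
146 XOR   4 = 150
  5 XOR 207 = 202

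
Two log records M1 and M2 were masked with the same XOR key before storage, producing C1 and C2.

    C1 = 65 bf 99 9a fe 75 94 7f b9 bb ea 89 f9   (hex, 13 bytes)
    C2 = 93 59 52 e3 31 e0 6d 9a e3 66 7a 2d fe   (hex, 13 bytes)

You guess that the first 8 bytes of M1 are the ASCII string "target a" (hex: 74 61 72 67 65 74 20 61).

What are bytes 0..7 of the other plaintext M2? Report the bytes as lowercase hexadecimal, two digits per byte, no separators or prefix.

8287b91eaae1d984

First, C1 ⊕ C2 = (M1 ⊕ K) ⊕ (M2 ⊕ K) = M1 ⊕ M2, so the key drops out. Then M2 = (M1 ⊕ M2) ⊕ M1 over the first 8 bytes.
byte 0: (65 ⊕ 93) ⊕ 74 = f6 ⊕ 74 = 82
byte 1: (bf ⊕ 59) ⊕ 61 = e6 ⊕ 61 = 87
byte 2: (99 ⊕ 52) ⊕ 72 = cb ⊕ 72 = b9
byte 3: (9a ⊕ e3) ⊕ 67 = 79 ⊕ 67 = 1e
byte 4: (fe ⊕ 31) ⊕ 65 = cf ⊕ 65 = aa
byte 5: (75 ⊕ e0) ⊕ 74 = 95 ⊕ 74 = e1
byte 6: (94 ⊕ 6d) ⊕ 20 = f9 ⊕ 20 = d9
byte 7: (7f ⊕ 9a) ⊕ 61 = e5 ⊕ 61 = 84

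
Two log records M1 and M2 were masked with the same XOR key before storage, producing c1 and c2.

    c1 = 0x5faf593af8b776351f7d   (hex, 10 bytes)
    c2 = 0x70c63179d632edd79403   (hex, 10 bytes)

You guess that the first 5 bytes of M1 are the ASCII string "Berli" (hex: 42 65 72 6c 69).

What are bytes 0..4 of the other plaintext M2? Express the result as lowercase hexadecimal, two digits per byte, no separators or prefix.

First, c1 ⊕ c2 = (M1 ⊕ K) ⊕ (M2 ⊕ K) = M1 ⊕ M2, so the key drops out. Then M2 = (M1 ⊕ M2) ⊕ M1 over the first 5 bytes.
byte 0: (5f ^ 70) ^ 42 = 2f ^ 42 = 6d
byte 1: (af ^ c6) ^ 65 = 69 ^ 65 = 0c
byte 2: (59 ^ 31) ^ 72 = 68 ^ 72 = 1a
byte 3: (3a ^ 79) ^ 6c = 43 ^ 6c = 2f
byte 4: (f8 ^ d6) ^ 69 = 2e ^ 69 = 47

6d0c1a2f47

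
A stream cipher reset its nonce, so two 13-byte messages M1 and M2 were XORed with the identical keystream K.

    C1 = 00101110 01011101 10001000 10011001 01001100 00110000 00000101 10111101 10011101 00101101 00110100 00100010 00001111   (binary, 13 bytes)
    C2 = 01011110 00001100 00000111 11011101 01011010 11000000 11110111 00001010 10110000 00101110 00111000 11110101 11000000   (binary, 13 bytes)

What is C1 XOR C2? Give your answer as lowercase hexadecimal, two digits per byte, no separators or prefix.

C1 ⊕ C2 = (M1 ⊕ K) ⊕ (M2 ⊕ K) = M1 ⊕ M2 — the shared key cancels under XOR.
 46 xor  94 = 112
 93 xor  12 =  81
136 xor   7 = 143
153 xor 221 =  68
 76 xor  90 =  22
 48 xor 192 = 240
  5 xor 247 = 242
189 xor  10 = 183
157 xor 176 =  45
 45 xor  46 =   3
 52 xor  56 =  12
 34 xor 245 = 215
 15 xor 192 = 207

70518f4416f0f2b72d030cd7cf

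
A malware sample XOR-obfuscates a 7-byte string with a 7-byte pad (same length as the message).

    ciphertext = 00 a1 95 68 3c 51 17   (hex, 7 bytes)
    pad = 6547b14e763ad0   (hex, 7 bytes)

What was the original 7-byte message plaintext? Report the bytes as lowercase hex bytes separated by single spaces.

65 e6 24 26 4a 6b c7

XOR is its own inverse, so applying the key byte-wise gives the result directly.
byte 0:   0 ⊕ 101 = 101
byte 1: 161 ⊕  71 = 230
byte 2: 149 ⊕ 177 =  36
byte 3: 104 ⊕  78 =  38
byte 4:  60 ⊕ 118 =  74
byte 5:  81 ⊕  58 = 107
byte 6:  23 ⊕ 208 = 199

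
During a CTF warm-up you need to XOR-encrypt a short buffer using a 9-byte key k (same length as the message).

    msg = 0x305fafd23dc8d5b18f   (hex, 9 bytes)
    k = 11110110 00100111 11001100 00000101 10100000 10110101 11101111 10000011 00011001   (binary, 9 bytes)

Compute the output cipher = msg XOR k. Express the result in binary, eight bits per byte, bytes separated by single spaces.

11000110 01111000 01100011 11010111 10011101 01111101 00111010 00110010 10010110

30 XOR f6 = c6
5f XOR 27 = 78
af XOR cc = 63
d2 XOR 05 = d7
3d XOR a0 = 9d
c8 XOR b5 = 7d
d5 XOR ef = 3a
b1 XOR 83 = 32
8f XOR 19 = 96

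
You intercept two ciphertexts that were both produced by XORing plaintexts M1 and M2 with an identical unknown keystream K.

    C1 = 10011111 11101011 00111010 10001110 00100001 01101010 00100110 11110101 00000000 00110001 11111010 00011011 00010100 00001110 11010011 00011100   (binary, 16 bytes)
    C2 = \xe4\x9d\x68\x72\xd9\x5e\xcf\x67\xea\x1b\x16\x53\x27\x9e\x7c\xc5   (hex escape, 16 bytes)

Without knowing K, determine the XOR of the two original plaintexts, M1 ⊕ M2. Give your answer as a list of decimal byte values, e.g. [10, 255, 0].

C1 ⊕ C2 = (M1 ⊕ K) ⊕ (M2 ⊕ K) = M1 ⊕ M2 — the shared key cancels under XOR.
9f XOR e4 = 7b
eb XOR 9d = 76
3a XOR 68 = 52
8e XOR 72 = fc
21 XOR d9 = f8
6a XOR 5e = 34
26 XOR cf = e9
f5 XOR 67 = 92
00 XOR ea = ea
31 XOR 1b = 2a
fa XOR 16 = ec
1b XOR 53 = 48
14 XOR 27 = 33
0e XOR 9e = 90
d3 XOR 7c = af
1c XOR c5 = d9

[123, 118, 82, 252, 248, 52, 233, 146, 234, 42, 236, 72, 51, 144, 175, 217]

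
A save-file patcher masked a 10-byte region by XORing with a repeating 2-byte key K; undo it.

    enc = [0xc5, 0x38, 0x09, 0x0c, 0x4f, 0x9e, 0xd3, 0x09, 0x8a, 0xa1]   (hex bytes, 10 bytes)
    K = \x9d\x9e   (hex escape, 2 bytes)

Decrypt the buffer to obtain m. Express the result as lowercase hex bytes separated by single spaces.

The 2-byte key repeats, so the effective keystream is 9d 9e 9d 9e 9d 9e 9d 9e 9d 9e.
byte 0: c5 XOR 9d = 58
byte 1: 38 XOR 9e = a6
byte 2: 09 XOR 9d = 94
byte 3: 0c XOR 9e = 92
byte 4: 4f XOR 9d = d2
byte 5: 9e XOR 9e = 00
byte 6: d3 XOR 9d = 4e
byte 7: 09 XOR 9e = 97
byte 8: 8a XOR 9d = 17
byte 9: a1 XOR 9e = 3f

58 a6 94 92 d2 00 4e 97 17 3f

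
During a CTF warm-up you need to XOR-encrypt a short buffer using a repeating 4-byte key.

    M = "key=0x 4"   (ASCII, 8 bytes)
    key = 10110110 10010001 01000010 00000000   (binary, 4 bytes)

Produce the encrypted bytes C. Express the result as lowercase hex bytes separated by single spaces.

dd f4 3b 3d 86 e9 62 34

The 4-byte key repeats, so the effective keystream is b6 91 42 00 b6 91 42 00.
byte 0: 107 ^ 182 = 221
byte 1: 101 ^ 145 = 244
byte 2: 121 ^  66 =  59
byte 3:  61 ^   0 =  61
byte 4:  48 ^ 182 = 134
byte 5: 120 ^ 145 = 233
byte 6:  32 ^  66 =  98
byte 7:  52 ^   0 =  52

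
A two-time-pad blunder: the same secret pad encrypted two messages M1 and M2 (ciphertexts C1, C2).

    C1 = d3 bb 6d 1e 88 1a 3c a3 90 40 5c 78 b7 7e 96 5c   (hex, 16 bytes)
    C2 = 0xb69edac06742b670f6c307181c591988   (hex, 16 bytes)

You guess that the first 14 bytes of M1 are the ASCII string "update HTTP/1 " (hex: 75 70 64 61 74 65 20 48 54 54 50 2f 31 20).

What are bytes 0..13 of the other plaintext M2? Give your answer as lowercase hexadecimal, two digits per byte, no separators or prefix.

1055d3bf9b3daa9b32d70b4f9a07

First, C1 ⊕ C2 = (M1 ⊕ K) ⊕ (M2 ⊕ K) = M1 ⊕ M2, so the key drops out. Then M2 = (M1 ⊕ M2) ⊕ M1 over the first 14 bytes.
byte 0: (d3 xor b6) xor 75 = 65 xor 75 = 10
byte 1: (bb xor 9e) xor 70 = 25 xor 70 = 55
byte 2: (6d xor da) xor 64 = b7 xor 64 = d3
byte 3: (1e xor c0) xor 61 = de xor 61 = bf
byte 4: (88 xor 67) xor 74 = ef xor 74 = 9b
byte 5: (1a xor 42) xor 65 = 58 xor 65 = 3d
byte 6: (3c xor b6) xor 20 = 8a xor 20 = aa
byte 7: (a3 xor 70) xor 48 = d3 xor 48 = 9b
byte 8: (90 xor f6) xor 54 = 66 xor 54 = 32
byte 9: (40 xor c3) xor 54 = 83 xor 54 = d7
byte 10: (5c xor 07) xor 50 = 5b xor 50 = 0b
byte 11: (78 xor 18) xor 2f = 60 xor 2f = 4f
byte 12: (b7 xor 1c) xor 31 = ab xor 31 = 9a
byte 13: (7e xor 59) xor 20 = 27 xor 20 = 07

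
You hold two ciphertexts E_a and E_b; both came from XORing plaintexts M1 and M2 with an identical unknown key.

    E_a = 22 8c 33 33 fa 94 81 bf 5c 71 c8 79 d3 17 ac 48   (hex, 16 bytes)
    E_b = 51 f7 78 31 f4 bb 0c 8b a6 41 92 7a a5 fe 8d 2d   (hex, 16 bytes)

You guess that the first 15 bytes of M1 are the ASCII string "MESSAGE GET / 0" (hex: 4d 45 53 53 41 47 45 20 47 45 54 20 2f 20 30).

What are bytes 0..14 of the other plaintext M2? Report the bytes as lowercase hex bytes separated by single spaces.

First, E_a ⊕ E_b = (M1 ⊕ K) ⊕ (M2 ⊕ K) = M1 ⊕ M2, so the key drops out. Then M2 = (M1 ⊕ M2) ⊕ M1 over the first 15 bytes.
byte 0: (22 XOR 51) XOR 4d = 73 XOR 4d = 3e
byte 1: (8c XOR f7) XOR 45 = 7b XOR 45 = 3e
byte 2: (33 XOR 78) XOR 53 = 4b XOR 53 = 18
byte 3: (33 XOR 31) XOR 53 = 02 XOR 53 = 51
byte 4: (fa XOR f4) XOR 41 = 0e XOR 41 = 4f
byte 5: (94 XOR bb) XOR 47 = 2f XOR 47 = 68
byte 6: (81 XOR 0c) XOR 45 = 8d XOR 45 = c8
byte 7: (bf XOR 8b) XOR 20 = 34 XOR 20 = 14
byte 8: (5c XOR a6) XOR 47 = fa XOR 47 = bd
byte 9: (71 XOR 41) XOR 45 = 30 XOR 45 = 75
byte 10: (c8 XOR 92) XOR 54 = 5a XOR 54 = 0e
byte 11: (79 XOR 7a) XOR 20 = 03 XOR 20 = 23
byte 12: (d3 XOR a5) XOR 2f = 76 XOR 2f = 59
byte 13: (17 XOR fe) XOR 20 = e9 XOR 20 = c9
byte 14: (ac XOR 8d) XOR 30 = 21 XOR 30 = 11

3e 3e 18 51 4f 68 c8 14 bd 75 0e 23 59 c9 11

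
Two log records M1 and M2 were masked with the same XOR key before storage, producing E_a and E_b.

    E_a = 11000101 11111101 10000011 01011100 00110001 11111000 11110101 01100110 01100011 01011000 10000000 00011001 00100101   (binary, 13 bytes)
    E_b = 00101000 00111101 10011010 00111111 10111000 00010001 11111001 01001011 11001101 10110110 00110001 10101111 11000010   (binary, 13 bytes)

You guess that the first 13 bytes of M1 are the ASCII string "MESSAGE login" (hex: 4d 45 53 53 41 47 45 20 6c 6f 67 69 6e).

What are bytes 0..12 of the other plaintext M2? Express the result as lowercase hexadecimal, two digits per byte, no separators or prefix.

a0854a30c8ae490dc281d6df89

First, E_a ⊕ E_b = (M1 ⊕ K) ⊕ (M2 ⊕ K) = M1 ⊕ M2, so the key drops out. Then M2 = (M1 ⊕ M2) ⊕ M1 over the first 13 bytes.
byte 0: (c5 xor 28) xor 4d = ed xor 4d = a0
byte 1: (fd xor 3d) xor 45 = c0 xor 45 = 85
byte 2: (83 xor 9a) xor 53 = 19 xor 53 = 4a
byte 3: (5c xor 3f) xor 53 = 63 xor 53 = 30
byte 4: (31 xor b8) xor 41 = 89 xor 41 = c8
byte 5: (f8 xor 11) xor 47 = e9 xor 47 = ae
byte 6: (f5 xor f9) xor 45 = 0c xor 45 = 49
byte 7: (66 xor 4b) xor 20 = 2d xor 20 = 0d
byte 8: (63 xor cd) xor 6c = ae xor 6c = c2
byte 9: (58 xor b6) xor 6f = ee xor 6f = 81
byte 10: (80 xor 31) xor 67 = b1 xor 67 = d6
byte 11: (19 xor af) xor 69 = b6 xor 69 = df
byte 12: (25 xor c2) xor 6e = e7 xor 6e = 89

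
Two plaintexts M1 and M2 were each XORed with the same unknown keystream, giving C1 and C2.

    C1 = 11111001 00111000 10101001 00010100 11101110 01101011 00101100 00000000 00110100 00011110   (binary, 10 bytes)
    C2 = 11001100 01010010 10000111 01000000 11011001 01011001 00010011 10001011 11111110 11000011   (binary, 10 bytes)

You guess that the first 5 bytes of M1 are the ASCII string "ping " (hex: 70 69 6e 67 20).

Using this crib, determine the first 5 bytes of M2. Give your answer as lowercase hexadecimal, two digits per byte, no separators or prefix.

First, C1 ⊕ C2 = (M1 ⊕ K) ⊕ (M2 ⊕ K) = M1 ⊕ M2, so the key drops out. Then M2 = (M1 ⊕ M2) ⊕ M1 over the first 5 bytes.
byte 0: (f9 XOR cc) XOR 70 = 35 XOR 70 = 45
byte 1: (38 XOR 52) XOR 69 = 6a XOR 69 = 03
byte 2: (a9 XOR 87) XOR 6e = 2e XOR 6e = 40
byte 3: (14 XOR 40) XOR 67 = 54 XOR 67 = 33
byte 4: (ee XOR d9) XOR 20 = 37 XOR 20 = 17

4503403317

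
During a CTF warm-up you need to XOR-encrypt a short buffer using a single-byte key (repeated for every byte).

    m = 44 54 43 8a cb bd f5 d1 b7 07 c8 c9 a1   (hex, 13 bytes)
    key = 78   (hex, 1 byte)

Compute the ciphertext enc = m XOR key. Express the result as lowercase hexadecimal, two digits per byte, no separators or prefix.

The 1-byte key repeats, so the effective keystream is 78 78 78 78 78 78 78 78 78 78 78 78 78.
byte 0:  68 xor 120 =  60
byte 1:  84 xor 120 =  44
byte 2:  67 xor 120 =  59
byte 3: 138 xor 120 = 242
byte 4: 203 xor 120 = 179
byte 5: 189 xor 120 = 197
byte 6: 245 xor 120 = 141
byte 7: 209 xor 120 = 169
byte 8: 183 xor 120 = 207
byte 9:   7 xor 120 = 127
byte 10: 200 xor 120 = 176
byte 11: 201 xor 120 = 177
byte 12: 161 xor 120 = 217

3c2c3bf2b3c58da9cf7fb0b1d9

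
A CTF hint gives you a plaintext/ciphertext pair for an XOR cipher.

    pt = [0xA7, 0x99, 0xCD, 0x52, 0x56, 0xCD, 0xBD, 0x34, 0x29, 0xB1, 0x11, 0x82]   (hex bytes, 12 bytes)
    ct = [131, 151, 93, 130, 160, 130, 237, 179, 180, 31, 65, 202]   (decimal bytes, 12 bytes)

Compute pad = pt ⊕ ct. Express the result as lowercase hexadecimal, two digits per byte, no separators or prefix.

240e90d0f64f50879dae5048

Since ct = pt ⊕ pad, XORing both sides with pt gives pad = pt ⊕ ct.
10100111 XOR 10000011 = 00100100
10011001 XOR 10010111 = 00001110
11001101 XOR 01011101 = 10010000
01010010 XOR 10000010 = 11010000
01010110 XOR 10100000 = 11110110
11001101 XOR 10000010 = 01001111
10111101 XOR 11101101 = 01010000
00110100 XOR 10110011 = 10000111
00101001 XOR 10110100 = 10011101
10110001 XOR 00011111 = 10101110
00010001 XOR 01000001 = 01010000
10000010 XOR 11001010 = 01001000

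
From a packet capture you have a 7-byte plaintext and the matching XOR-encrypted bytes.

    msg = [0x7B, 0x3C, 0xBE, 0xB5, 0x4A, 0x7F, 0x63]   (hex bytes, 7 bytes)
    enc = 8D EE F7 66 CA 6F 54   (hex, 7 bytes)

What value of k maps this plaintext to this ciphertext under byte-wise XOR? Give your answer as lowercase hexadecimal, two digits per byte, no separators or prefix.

Since enc = msg ⊕ k, XORing both sides with msg gives k = msg ⊕ enc.
byte 0: 7b ⊕ 8d = f6
byte 1: 3c ⊕ ee = d2
byte 2: be ⊕ f7 = 49
byte 3: b5 ⊕ 66 = d3
byte 4: 4a ⊕ ca = 80
byte 5: 7f ⊕ 6f = 10
byte 6: 63 ⊕ 54 = 37

f6d249d3801037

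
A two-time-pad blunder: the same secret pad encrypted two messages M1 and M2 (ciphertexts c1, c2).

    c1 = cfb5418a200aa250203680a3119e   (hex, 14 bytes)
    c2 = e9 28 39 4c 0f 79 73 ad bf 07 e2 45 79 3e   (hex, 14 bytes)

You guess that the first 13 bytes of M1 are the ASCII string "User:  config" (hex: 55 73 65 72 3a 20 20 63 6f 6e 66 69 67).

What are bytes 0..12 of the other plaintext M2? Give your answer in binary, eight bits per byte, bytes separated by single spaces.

First, c1 ⊕ c2 = (M1 ⊕ K) ⊕ (M2 ⊕ K) = M1 ⊕ M2, so the key drops out. Then M2 = (M1 ⊕ M2) ⊕ M1 over the first 13 bytes.
byte 0: (cf XOR e9) XOR 55 = 26 XOR 55 = 73
byte 1: (b5 XOR 28) XOR 73 = 9d XOR 73 = ee
byte 2: (41 XOR 39) XOR 65 = 78 XOR 65 = 1d
byte 3: (8a XOR 4c) XOR 72 = c6 XOR 72 = b4
byte 4: (20 XOR 0f) XOR 3a = 2f XOR 3a = 15
byte 5: (0a XOR 79) XOR 20 = 73 XOR 20 = 53
byte 6: (a2 XOR 73) XOR 20 = d1 XOR 20 = f1
byte 7: (50 XOR ad) XOR 63 = fd XOR 63 = 9e
byte 8: (20 XOR bf) XOR 6f = 9f XOR 6f = f0
byte 9: (36 XOR 07) XOR 6e = 31 XOR 6e = 5f
byte 10: (80 XOR e2) XOR 66 = 62 XOR 66 = 04
byte 11: (a3 XOR 45) XOR 69 = e6 XOR 69 = 8f
byte 12: (11 XOR 79) XOR 67 = 68 XOR 67 = 0f

01110011 11101110 00011101 10110100 00010101 01010011 11110001 10011110 11110000 01011111 00000100 10001111 00001111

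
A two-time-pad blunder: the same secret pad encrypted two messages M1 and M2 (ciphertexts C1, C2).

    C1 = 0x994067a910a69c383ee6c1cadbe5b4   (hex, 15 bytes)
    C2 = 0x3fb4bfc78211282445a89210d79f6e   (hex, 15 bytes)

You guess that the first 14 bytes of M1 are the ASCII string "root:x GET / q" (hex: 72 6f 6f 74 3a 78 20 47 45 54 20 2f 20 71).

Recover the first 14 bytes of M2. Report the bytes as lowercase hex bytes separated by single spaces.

First, C1 ⊕ C2 = (M1 ⊕ K) ⊕ (M2 ⊕ K) = M1 ⊕ M2, so the key drops out. Then M2 = (M1 ⊕ M2) ⊕ M1 over the first 14 bytes.
byte 0: (99 ⊕ 3f) ⊕ 72 = a6 ⊕ 72 = d4
byte 1: (40 ⊕ b4) ⊕ 6f = f4 ⊕ 6f = 9b
byte 2: (67 ⊕ bf) ⊕ 6f = d8 ⊕ 6f = b7
byte 3: (a9 ⊕ c7) ⊕ 74 = 6e ⊕ 74 = 1a
byte 4: (10 ⊕ 82) ⊕ 3a = 92 ⊕ 3a = a8
byte 5: (a6 ⊕ 11) ⊕ 78 = b7 ⊕ 78 = cf
byte 6: (9c ⊕ 28) ⊕ 20 = b4 ⊕ 20 = 94
byte 7: (38 ⊕ 24) ⊕ 47 = 1c ⊕ 47 = 5b
byte 8: (3e ⊕ 45) ⊕ 45 = 7b ⊕ 45 = 3e
byte 9: (e6 ⊕ a8) ⊕ 54 = 4e ⊕ 54 = 1a
byte 10: (c1 ⊕ 92) ⊕ 20 = 53 ⊕ 20 = 73
byte 11: (ca ⊕ 10) ⊕ 2f = da ⊕ 2f = f5
byte 12: (db ⊕ d7) ⊕ 20 = 0c ⊕ 20 = 2c
byte 13: (e5 ⊕ 9f) ⊕ 71 = 7a ⊕ 71 = 0b

d4 9b b7 1a a8 cf 94 5b 3e 1a 73 f5 2c 0b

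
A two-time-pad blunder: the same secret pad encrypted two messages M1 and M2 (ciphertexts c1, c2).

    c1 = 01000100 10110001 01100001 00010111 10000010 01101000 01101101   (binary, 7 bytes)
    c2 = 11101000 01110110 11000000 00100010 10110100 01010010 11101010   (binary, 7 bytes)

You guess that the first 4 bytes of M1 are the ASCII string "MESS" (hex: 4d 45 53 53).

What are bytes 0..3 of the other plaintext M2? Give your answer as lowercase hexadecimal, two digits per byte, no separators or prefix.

e182f266

First, c1 ⊕ c2 = (M1 ⊕ K) ⊕ (M2 ⊕ K) = M1 ⊕ M2, so the key drops out. Then M2 = (M1 ⊕ M2) ⊕ M1 over the first 4 bytes.
byte 0: (44 xor e8) xor 4d = ac xor 4d = e1
byte 1: (b1 xor 76) xor 45 = c7 xor 45 = 82
byte 2: (61 xor c0) xor 53 = a1 xor 53 = f2
byte 3: (17 xor 22) xor 53 = 35 xor 53 = 66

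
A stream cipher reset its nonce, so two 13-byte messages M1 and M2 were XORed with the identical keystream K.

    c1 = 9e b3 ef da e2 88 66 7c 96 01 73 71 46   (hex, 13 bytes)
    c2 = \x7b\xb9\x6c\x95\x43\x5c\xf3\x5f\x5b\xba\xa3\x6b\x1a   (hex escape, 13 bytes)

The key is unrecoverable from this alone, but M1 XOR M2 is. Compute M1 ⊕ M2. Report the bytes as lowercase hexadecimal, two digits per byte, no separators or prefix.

c1 ⊕ c2 = (M1 ⊕ K) ⊕ (M2 ⊕ K) = M1 ⊕ M2 — the shared key cancels under XOR.
byte 0: 9e XOR 7b = e5
byte 1: b3 XOR b9 = 0a
byte 2: ef XOR 6c = 83
byte 3: da XOR 95 = 4f
byte 4: e2 XOR 43 = a1
byte 5: 88 XOR 5c = d4
byte 6: 66 XOR f3 = 95
byte 7: 7c XOR 5f = 23
byte 8: 96 XOR 5b = cd
byte 9: 01 XOR ba = bb
byte 10: 73 XOR a3 = d0
byte 11: 71 XOR 6b = 1a
byte 12: 46 XOR 1a = 5c

e50a834fa1d49523cdbbd01a5c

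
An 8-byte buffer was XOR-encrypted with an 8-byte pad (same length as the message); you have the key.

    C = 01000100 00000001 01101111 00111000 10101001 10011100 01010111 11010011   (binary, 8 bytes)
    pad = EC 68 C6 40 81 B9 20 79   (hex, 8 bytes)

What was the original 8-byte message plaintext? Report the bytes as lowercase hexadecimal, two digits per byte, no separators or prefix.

44 ^ ec = a8
01 ^ 68 = 69
6f ^ c6 = a9
38 ^ 40 = 78
a9 ^ 81 = 28
9c ^ b9 = 25
57 ^ 20 = 77
d3 ^ 79 = aa

a869a978282577aa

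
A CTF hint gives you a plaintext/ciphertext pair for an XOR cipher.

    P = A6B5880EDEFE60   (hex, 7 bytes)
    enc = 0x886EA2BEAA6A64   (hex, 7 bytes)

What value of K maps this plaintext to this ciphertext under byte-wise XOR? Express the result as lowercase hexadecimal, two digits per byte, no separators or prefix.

2edb2ab0749404

Since enc = P ⊕ K, XORing both sides with P gives K = P ⊕ enc.
byte 0: a6 xor 88 = 2e
byte 1: b5 xor 6e = db
byte 2: 88 xor a2 = 2a
byte 3: 0e xor be = b0
byte 4: de xor aa = 74
byte 5: fe xor 6a = 94
byte 6: 60 xor 64 = 04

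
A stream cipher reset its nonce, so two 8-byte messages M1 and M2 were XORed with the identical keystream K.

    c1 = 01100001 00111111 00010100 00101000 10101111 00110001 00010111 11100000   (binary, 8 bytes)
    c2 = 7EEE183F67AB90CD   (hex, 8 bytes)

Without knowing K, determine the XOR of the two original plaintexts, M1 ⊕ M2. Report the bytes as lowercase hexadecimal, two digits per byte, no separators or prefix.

c1 ⊕ c2 = (M1 ⊕ K) ⊕ (M2 ⊕ K) = M1 ⊕ M2 — the shared key cancels under XOR.
byte 0: 61 ⊕ 7e = 1f
byte 1: 3f ⊕ ee = d1
byte 2: 14 ⊕ 18 = 0c
byte 3: 28 ⊕ 3f = 17
byte 4: af ⊕ 67 = c8
byte 5: 31 ⊕ ab = 9a
byte 6: 17 ⊕ 90 = 87
byte 7: e0 ⊕ cd = 2d

1fd10c17c89a872d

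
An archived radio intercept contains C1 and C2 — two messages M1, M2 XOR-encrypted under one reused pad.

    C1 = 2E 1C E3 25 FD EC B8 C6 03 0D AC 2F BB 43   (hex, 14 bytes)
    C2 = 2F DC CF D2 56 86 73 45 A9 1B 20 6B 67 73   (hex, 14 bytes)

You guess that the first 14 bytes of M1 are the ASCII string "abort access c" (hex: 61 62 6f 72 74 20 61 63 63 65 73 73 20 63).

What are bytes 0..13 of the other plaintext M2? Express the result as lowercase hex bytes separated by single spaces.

First, C1 ⊕ C2 = (M1 ⊕ K) ⊕ (M2 ⊕ K) = M1 ⊕ M2, so the key drops out. Then M2 = (M1 ⊕ M2) ⊕ M1 over the first 14 bytes.
byte 0: (2e ⊕ 2f) ⊕ 61 = 01 ⊕ 61 = 60
byte 1: (1c ⊕ dc) ⊕ 62 = c0 ⊕ 62 = a2
byte 2: (e3 ⊕ cf) ⊕ 6f = 2c ⊕ 6f = 43
byte 3: (25 ⊕ d2) ⊕ 72 = f7 ⊕ 72 = 85
byte 4: (fd ⊕ 56) ⊕ 74 = ab ⊕ 74 = df
byte 5: (ec ⊕ 86) ⊕ 20 = 6a ⊕ 20 = 4a
byte 6: (b8 ⊕ 73) ⊕ 61 = cb ⊕ 61 = aa
byte 7: (c6 ⊕ 45) ⊕ 63 = 83 ⊕ 63 = e0
byte 8: (03 ⊕ a9) ⊕ 63 = aa ⊕ 63 = c9
byte 9: (0d ⊕ 1b) ⊕ 65 = 16 ⊕ 65 = 73
byte 10: (ac ⊕ 20) ⊕ 73 = 8c ⊕ 73 = ff
byte 11: (2f ⊕ 6b) ⊕ 73 = 44 ⊕ 73 = 37
byte 12: (bb ⊕ 67) ⊕ 20 = dc ⊕ 20 = fc
byte 13: (43 ⊕ 73) ⊕ 63 = 30 ⊕ 63 = 53

60 a2 43 85 df 4a aa e0 c9 73 ff 37 fc 53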